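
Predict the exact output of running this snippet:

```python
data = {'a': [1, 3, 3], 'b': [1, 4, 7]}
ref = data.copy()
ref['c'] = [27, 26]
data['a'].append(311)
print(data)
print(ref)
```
{'a': [1, 3, 3, 311], 'b': [1, 4, 7]}
{'a': [1, 3, 3, 311], 'b': [1, 4, 7], 'c': [27, 26]}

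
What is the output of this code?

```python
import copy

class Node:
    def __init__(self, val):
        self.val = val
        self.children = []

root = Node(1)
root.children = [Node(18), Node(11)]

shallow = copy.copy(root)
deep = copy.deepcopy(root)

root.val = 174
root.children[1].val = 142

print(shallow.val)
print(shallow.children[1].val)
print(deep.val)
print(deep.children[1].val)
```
1
142
1
11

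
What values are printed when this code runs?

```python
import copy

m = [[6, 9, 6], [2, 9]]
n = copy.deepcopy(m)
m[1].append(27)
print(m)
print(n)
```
[[6, 9, 6], [2, 9, 27]]
[[6, 9, 6], [2, 9]]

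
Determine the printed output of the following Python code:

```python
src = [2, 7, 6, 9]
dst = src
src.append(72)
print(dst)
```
[2, 7, 6, 9, 72]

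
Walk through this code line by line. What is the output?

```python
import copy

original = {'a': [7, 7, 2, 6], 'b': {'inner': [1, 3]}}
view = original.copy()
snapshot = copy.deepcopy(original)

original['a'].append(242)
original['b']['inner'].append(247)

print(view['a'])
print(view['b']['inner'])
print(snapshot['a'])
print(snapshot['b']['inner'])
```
[7, 7, 2, 6, 242]
[1, 3, 247]
[7, 7, 2, 6]
[1, 3]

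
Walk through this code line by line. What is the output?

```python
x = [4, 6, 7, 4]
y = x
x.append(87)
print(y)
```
[4, 6, 7, 4, 87]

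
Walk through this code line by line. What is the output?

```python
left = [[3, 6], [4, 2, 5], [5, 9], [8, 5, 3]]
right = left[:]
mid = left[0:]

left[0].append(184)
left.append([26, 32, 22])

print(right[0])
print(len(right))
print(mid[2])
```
[3, 6, 184]
4
[5, 9]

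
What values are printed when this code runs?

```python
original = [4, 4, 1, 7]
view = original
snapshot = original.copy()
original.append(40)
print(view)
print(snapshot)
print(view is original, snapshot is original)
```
[4, 4, 1, 7, 40]
[4, 4, 1, 7]
True False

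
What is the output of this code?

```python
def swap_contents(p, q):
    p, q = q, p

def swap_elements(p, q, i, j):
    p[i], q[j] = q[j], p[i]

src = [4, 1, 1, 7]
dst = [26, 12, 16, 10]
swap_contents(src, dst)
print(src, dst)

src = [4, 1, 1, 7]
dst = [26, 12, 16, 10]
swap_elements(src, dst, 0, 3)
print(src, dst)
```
[4, 1, 1, 7] [26, 12, 16, 10]
[10, 1, 1, 7] [26, 12, 16, 4]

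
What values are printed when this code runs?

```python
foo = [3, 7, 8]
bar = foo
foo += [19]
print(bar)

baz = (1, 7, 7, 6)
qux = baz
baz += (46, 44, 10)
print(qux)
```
[3, 7, 8, 19]
(1, 7, 7, 6)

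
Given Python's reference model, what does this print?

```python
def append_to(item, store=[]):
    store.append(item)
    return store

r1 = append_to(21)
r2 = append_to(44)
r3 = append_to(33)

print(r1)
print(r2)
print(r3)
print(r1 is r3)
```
[21, 44, 33]
[21, 44, 33]
[21, 44, 33]
True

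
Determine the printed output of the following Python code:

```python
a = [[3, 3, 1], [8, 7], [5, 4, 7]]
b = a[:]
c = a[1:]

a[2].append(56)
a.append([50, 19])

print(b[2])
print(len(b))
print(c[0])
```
[5, 4, 7, 56]
3
[8, 7]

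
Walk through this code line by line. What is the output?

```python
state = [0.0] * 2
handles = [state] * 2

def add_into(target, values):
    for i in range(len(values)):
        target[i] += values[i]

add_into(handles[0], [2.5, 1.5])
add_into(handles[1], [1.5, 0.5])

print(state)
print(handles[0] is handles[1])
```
[4.0, 2.0]
True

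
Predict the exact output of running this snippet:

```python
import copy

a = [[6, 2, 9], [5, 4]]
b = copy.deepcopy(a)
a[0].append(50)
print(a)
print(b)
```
[[6, 2, 9, 50], [5, 4]]
[[6, 2, 9], [5, 4]]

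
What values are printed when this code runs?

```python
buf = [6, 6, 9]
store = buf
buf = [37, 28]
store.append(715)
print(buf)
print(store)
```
[37, 28]
[6, 6, 9, 715]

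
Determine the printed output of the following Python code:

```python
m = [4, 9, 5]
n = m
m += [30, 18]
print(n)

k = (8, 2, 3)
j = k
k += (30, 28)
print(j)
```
[4, 9, 5, 30, 18]
(8, 2, 3)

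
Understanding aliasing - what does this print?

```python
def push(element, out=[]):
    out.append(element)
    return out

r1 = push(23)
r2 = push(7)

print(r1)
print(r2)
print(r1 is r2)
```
[23, 7]
[23, 7]
True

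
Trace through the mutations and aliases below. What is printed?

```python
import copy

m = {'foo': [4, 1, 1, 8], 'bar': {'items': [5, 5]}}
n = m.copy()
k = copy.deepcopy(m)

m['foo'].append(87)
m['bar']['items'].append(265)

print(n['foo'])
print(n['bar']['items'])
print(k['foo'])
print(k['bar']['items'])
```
[4, 1, 1, 8, 87]
[5, 5, 265]
[4, 1, 1, 8]
[5, 5]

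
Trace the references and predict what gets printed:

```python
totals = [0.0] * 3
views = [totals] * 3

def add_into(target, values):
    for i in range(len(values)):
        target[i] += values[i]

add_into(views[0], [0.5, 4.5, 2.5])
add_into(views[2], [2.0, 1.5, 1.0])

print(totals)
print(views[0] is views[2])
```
[2.5, 6.0, 3.5]
True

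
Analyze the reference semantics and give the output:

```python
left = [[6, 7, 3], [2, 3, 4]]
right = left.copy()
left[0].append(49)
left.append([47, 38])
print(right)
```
[[6, 7, 3, 49], [2, 3, 4]]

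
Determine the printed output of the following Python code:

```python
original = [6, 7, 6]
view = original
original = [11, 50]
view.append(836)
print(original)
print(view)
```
[11, 50]
[6, 7, 6, 836]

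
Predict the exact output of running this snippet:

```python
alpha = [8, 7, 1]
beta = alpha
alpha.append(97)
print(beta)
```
[8, 7, 1, 97]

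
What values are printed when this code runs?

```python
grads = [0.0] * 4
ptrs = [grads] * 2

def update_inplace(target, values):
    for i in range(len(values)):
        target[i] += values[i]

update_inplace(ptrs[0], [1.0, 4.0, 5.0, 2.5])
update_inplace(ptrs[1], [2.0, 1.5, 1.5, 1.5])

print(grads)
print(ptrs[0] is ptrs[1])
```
[3.0, 5.5, 6.5, 4.0]
True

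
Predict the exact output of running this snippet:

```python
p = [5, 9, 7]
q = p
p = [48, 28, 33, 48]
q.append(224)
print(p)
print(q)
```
[48, 28, 33, 48]
[5, 9, 7, 224]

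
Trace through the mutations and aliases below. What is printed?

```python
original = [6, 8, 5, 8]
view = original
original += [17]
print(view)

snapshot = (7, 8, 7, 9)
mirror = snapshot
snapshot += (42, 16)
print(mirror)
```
[6, 8, 5, 8, 17]
(7, 8, 7, 9)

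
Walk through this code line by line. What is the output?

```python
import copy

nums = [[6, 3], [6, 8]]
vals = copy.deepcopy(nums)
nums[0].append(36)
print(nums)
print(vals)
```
[[6, 3, 36], [6, 8]]
[[6, 3], [6, 8]]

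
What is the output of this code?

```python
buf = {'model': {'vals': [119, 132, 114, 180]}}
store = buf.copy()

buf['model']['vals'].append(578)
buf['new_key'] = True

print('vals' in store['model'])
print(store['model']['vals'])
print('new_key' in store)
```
True
[119, 132, 114, 180, 578]
False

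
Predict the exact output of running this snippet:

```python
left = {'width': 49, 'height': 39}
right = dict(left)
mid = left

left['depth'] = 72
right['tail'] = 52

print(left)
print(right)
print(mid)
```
{'width': 49, 'height': 39, 'depth': 72}
{'width': 49, 'height': 39, 'tail': 52}
{'width': 49, 'height': 39, 'depth': 72}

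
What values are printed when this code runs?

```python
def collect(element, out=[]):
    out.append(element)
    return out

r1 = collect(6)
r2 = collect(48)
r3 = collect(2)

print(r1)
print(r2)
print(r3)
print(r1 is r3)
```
[6, 48, 2]
[6, 48, 2]
[6, 48, 2]
True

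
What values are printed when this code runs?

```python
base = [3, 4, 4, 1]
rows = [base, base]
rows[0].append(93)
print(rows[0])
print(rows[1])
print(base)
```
[3, 4, 4, 1, 93]
[3, 4, 4, 1, 93]
[3, 4, 4, 1, 93]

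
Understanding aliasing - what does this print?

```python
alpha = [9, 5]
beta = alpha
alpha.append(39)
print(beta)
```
[9, 5, 39]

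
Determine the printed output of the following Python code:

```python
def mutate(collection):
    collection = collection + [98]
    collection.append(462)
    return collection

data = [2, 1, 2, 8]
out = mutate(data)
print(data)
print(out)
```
[2, 1, 2, 8]
[2, 1, 2, 8, 98, 462]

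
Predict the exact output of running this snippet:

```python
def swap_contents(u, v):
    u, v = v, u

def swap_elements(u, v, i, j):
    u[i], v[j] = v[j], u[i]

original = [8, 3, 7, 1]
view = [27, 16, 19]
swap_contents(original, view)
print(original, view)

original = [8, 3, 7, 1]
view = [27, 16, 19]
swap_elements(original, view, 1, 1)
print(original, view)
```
[8, 3, 7, 1] [27, 16, 19]
[8, 16, 7, 1] [27, 3, 19]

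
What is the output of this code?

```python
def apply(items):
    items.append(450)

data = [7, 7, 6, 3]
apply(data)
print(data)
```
[7, 7, 6, 3, 450]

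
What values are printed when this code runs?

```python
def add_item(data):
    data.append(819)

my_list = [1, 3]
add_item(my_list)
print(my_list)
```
[1, 3, 819]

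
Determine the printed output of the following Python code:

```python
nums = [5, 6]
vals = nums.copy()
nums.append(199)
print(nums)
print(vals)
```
[5, 6, 199]
[5, 6]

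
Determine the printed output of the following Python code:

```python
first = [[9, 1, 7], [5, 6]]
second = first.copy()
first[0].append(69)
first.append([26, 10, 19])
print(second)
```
[[9, 1, 7, 69], [5, 6]]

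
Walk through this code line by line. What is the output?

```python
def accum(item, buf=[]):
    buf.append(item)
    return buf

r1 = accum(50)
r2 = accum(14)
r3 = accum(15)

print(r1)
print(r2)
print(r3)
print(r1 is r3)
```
[50, 14, 15]
[50, 14, 15]
[50, 14, 15]
True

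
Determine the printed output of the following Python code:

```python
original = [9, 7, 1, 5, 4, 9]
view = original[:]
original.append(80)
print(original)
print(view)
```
[9, 7, 1, 5, 4, 9, 80]
[9, 7, 1, 5, 4, 9]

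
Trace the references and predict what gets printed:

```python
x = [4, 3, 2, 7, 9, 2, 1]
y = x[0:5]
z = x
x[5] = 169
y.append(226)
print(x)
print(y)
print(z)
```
[4, 3, 2, 7, 9, 169, 1]
[4, 3, 2, 7, 9, 226]
[4, 3, 2, 7, 9, 169, 1]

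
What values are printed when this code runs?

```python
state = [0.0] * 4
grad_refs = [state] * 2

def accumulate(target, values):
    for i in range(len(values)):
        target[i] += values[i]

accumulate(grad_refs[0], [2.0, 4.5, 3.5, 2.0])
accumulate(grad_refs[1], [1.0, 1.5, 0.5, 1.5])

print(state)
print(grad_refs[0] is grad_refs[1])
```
[3.0, 6.0, 4.0, 3.5]
True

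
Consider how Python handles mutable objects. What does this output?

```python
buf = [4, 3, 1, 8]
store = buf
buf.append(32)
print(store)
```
[4, 3, 1, 8, 32]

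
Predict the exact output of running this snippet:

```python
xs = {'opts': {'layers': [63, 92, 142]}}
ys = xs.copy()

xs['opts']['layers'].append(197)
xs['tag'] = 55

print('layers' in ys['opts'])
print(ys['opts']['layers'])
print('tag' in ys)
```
True
[63, 92, 142, 197]
False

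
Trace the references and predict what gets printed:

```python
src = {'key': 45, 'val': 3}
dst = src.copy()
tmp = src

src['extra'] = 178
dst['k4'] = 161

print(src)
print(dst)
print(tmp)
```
{'key': 45, 'val': 3, 'extra': 178}
{'key': 45, 'val': 3, 'k4': 161}
{'key': 45, 'val': 3, 'extra': 178}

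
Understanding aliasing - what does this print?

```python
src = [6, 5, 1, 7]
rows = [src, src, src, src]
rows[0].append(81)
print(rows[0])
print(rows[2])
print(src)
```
[6, 5, 1, 7, 81]
[6, 5, 1, 7, 81]
[6, 5, 1, 7, 81]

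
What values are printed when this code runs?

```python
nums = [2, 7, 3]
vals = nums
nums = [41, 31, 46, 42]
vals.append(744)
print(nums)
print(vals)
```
[41, 31, 46, 42]
[2, 7, 3, 744]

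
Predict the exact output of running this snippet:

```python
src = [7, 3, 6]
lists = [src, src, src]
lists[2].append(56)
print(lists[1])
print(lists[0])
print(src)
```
[7, 3, 6, 56]
[7, 3, 6, 56]
[7, 3, 6, 56]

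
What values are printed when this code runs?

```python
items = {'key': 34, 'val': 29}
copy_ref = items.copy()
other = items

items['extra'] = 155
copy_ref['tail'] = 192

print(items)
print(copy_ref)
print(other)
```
{'key': 34, 'val': 29, 'extra': 155}
{'key': 34, 'val': 29, 'tail': 192}
{'key': 34, 'val': 29, 'extra': 155}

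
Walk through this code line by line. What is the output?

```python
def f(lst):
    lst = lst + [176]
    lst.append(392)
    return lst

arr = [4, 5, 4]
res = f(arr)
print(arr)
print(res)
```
[4, 5, 4]
[4, 5, 4, 176, 392]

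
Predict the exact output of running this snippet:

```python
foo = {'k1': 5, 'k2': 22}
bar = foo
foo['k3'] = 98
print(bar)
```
{'k1': 5, 'k2': 22, 'k3': 98}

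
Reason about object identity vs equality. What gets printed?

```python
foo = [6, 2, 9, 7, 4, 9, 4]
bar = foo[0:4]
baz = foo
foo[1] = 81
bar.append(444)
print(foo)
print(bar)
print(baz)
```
[6, 81, 9, 7, 4, 9, 4]
[6, 2, 9, 7, 444]
[6, 81, 9, 7, 4, 9, 4]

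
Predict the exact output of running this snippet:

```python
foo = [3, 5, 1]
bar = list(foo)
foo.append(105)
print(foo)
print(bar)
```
[3, 5, 1, 105]
[3, 5, 1]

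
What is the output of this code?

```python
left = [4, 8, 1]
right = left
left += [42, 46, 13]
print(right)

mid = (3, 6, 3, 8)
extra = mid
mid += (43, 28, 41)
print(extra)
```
[4, 8, 1, 42, 46, 13]
(3, 6, 3, 8)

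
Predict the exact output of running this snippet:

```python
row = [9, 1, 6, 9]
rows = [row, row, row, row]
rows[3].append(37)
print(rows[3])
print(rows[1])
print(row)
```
[9, 1, 6, 9, 37]
[9, 1, 6, 9, 37]
[9, 1, 6, 9, 37]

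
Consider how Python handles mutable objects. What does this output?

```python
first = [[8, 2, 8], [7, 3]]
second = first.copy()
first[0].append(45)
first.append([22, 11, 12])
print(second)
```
[[8, 2, 8, 45], [7, 3]]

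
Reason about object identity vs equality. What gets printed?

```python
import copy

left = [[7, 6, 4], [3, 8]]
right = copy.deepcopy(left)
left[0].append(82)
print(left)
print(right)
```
[[7, 6, 4, 82], [3, 8]]
[[7, 6, 4], [3, 8]]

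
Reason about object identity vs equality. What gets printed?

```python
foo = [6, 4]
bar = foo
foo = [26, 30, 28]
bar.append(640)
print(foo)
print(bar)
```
[26, 30, 28]
[6, 4, 640]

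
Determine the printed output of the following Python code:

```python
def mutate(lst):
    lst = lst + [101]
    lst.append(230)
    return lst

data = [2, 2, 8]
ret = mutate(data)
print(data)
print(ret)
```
[2, 2, 8]
[2, 2, 8, 101, 230]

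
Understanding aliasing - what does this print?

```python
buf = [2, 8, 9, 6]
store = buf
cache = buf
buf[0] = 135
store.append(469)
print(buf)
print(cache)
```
[135, 8, 9, 6, 469]
[135, 8, 9, 6, 469]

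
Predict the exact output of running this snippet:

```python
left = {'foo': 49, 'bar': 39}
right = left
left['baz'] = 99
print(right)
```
{'foo': 49, 'bar': 39, 'baz': 99}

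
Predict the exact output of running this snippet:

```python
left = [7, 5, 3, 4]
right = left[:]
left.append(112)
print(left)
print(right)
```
[7, 5, 3, 4, 112]
[7, 5, 3, 4]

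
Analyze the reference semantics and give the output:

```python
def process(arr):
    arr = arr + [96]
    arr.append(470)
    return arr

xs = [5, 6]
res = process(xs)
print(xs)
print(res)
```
[5, 6]
[5, 6, 96, 470]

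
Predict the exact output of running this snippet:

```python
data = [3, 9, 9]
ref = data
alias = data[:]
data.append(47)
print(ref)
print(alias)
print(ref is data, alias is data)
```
[3, 9, 9, 47]
[3, 9, 9]
True False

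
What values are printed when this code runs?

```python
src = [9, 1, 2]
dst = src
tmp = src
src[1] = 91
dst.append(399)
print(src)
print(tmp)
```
[9, 91, 2, 399]
[9, 91, 2, 399]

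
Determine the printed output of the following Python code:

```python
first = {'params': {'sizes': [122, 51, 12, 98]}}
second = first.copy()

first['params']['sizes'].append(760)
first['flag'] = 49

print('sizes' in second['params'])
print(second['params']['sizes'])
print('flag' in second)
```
True
[122, 51, 12, 98, 760]
False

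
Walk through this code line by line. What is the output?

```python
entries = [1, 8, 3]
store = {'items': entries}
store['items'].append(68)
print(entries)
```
[1, 8, 3, 68]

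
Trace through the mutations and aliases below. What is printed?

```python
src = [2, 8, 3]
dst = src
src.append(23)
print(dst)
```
[2, 8, 3, 23]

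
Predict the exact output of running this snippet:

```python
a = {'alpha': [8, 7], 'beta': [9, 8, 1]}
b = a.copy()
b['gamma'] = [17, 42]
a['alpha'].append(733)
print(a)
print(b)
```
{'alpha': [8, 7, 733], 'beta': [9, 8, 1]}
{'alpha': [8, 7, 733], 'beta': [9, 8, 1], 'gamma': [17, 42]}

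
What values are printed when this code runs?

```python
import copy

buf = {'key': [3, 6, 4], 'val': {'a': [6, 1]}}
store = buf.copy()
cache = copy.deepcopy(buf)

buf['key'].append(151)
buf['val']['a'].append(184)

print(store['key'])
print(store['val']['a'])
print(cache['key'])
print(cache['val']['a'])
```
[3, 6, 4, 151]
[6, 1, 184]
[3, 6, 4]
[6, 1]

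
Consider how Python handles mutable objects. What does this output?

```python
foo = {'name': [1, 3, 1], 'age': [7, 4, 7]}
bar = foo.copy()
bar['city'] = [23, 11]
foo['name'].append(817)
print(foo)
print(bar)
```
{'name': [1, 3, 1, 817], 'age': [7, 4, 7]}
{'name': [1, 3, 1, 817], 'age': [7, 4, 7], 'city': [23, 11]}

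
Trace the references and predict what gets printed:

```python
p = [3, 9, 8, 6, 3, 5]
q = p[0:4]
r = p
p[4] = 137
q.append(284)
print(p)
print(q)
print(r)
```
[3, 9, 8, 6, 137, 5]
[3, 9, 8, 6, 284]
[3, 9, 8, 6, 137, 5]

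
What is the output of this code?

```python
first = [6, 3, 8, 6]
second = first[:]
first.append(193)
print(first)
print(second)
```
[6, 3, 8, 6, 193]
[6, 3, 8, 6]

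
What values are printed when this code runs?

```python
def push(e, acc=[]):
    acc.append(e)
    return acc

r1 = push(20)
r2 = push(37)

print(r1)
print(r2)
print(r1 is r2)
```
[20, 37]
[20, 37]
True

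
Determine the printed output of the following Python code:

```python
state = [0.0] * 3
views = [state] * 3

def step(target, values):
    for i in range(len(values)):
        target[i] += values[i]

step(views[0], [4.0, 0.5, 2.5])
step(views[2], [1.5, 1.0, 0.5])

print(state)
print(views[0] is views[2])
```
[5.5, 1.5, 3.0]
True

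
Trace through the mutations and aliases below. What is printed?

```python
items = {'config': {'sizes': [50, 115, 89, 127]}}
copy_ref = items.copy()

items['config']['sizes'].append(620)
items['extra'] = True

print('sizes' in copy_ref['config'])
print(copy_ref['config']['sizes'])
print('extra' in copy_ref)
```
True
[50, 115, 89, 127, 620]
False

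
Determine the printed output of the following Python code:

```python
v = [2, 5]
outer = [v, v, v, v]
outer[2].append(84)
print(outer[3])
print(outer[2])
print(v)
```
[2, 5, 84]
[2, 5, 84]
[2, 5, 84]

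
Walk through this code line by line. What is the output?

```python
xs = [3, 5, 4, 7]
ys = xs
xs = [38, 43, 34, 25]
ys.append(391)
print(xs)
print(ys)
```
[38, 43, 34, 25]
[3, 5, 4, 7, 391]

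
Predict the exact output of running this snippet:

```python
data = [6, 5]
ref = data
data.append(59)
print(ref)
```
[6, 5, 59]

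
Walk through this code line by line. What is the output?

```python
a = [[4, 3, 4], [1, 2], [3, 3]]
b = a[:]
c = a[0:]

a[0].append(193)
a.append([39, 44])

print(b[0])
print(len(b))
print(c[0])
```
[4, 3, 4, 193]
3
[4, 3, 4, 193]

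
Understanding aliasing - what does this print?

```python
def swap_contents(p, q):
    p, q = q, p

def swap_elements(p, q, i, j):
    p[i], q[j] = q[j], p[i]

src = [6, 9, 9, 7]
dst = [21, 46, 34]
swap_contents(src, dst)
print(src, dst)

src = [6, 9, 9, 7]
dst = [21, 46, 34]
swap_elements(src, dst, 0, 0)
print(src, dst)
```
[6, 9, 9, 7] [21, 46, 34]
[21, 9, 9, 7] [6, 46, 34]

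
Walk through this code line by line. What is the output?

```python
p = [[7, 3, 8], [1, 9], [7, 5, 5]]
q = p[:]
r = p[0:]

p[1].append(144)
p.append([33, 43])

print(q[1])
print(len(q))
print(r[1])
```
[1, 9, 144]
3
[1, 9, 144]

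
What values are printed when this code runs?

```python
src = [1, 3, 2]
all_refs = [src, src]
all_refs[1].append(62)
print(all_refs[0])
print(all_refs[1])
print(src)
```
[1, 3, 2, 62]
[1, 3, 2, 62]
[1, 3, 2, 62]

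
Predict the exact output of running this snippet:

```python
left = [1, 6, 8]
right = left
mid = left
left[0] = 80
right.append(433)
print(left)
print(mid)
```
[80, 6, 8, 433]
[80, 6, 8, 433]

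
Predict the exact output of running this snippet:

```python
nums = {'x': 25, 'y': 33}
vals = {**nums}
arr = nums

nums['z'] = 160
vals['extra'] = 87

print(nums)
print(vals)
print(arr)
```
{'x': 25, 'y': 33, 'z': 160}
{'x': 25, 'y': 33, 'extra': 87}
{'x': 25, 'y': 33, 'z': 160}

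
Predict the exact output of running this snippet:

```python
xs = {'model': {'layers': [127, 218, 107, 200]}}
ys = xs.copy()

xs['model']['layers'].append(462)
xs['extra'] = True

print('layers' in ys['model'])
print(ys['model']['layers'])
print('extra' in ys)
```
True
[127, 218, 107, 200, 462]
False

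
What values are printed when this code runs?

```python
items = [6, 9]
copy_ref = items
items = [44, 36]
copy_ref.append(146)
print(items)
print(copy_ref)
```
[44, 36]
[6, 9, 146]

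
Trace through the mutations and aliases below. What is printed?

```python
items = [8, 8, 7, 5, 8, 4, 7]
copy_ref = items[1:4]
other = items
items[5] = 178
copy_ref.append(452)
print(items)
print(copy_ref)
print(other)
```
[8, 8, 7, 5, 8, 178, 7]
[8, 7, 5, 452]
[8, 8, 7, 5, 8, 178, 7]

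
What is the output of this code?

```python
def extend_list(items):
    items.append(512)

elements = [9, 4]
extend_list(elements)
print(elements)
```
[9, 4, 512]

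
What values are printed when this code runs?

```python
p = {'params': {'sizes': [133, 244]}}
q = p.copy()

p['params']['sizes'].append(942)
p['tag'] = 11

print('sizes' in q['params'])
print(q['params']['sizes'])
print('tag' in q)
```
True
[133, 244, 942]
False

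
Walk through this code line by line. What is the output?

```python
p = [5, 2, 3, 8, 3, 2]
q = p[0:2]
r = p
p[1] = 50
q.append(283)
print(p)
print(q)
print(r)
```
[5, 50, 3, 8, 3, 2]
[5, 2, 283]
[5, 50, 3, 8, 3, 2]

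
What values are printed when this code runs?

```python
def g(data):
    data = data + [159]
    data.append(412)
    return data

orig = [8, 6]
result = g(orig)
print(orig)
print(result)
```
[8, 6]
[8, 6, 159, 412]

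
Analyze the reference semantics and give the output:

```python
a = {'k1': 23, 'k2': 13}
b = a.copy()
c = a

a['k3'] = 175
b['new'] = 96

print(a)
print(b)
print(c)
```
{'k1': 23, 'k2': 13, 'k3': 175}
{'k1': 23, 'k2': 13, 'new': 96}
{'k1': 23, 'k2': 13, 'k3': 175}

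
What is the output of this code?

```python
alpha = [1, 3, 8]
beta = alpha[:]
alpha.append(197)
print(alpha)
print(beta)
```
[1, 3, 8, 197]
[1, 3, 8]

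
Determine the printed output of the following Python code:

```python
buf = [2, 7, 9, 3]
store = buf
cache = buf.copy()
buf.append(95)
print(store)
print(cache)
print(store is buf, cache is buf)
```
[2, 7, 9, 3, 95]
[2, 7, 9, 3]
True False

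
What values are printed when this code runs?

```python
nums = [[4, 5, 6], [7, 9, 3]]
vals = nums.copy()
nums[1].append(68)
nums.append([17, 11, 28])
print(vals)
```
[[4, 5, 6], [7, 9, 3, 68]]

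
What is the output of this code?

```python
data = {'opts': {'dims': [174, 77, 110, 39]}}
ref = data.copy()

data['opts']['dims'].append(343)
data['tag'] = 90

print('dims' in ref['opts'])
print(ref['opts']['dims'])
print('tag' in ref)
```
True
[174, 77, 110, 39, 343]
False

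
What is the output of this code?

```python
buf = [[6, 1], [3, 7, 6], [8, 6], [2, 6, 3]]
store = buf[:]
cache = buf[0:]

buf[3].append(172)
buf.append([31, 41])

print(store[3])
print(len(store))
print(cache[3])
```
[2, 6, 3, 172]
4
[2, 6, 3, 172]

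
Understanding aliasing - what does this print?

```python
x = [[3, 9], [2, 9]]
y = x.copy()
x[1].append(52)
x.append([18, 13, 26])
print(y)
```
[[3, 9], [2, 9, 52]]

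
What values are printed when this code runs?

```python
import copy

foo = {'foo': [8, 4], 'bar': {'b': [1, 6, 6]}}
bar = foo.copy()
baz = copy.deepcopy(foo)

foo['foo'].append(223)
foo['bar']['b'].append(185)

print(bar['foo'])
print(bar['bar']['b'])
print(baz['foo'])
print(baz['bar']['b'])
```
[8, 4, 223]
[1, 6, 6, 185]
[8, 4]
[1, 6, 6]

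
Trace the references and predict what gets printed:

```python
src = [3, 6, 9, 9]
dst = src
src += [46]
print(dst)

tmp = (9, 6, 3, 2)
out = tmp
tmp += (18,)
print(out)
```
[3, 6, 9, 9, 46]
(9, 6, 3, 2)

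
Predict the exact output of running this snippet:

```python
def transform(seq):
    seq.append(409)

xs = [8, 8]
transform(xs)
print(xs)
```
[8, 8, 409]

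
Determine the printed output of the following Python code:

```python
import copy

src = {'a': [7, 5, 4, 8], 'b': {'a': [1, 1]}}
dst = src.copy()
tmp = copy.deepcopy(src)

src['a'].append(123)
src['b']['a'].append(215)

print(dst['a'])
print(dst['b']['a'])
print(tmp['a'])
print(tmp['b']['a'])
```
[7, 5, 4, 8, 123]
[1, 1, 215]
[7, 5, 4, 8]
[1, 1]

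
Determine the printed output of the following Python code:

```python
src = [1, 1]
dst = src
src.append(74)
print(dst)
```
[1, 1, 74]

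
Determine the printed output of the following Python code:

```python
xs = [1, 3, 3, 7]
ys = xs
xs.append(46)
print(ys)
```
[1, 3, 3, 7, 46]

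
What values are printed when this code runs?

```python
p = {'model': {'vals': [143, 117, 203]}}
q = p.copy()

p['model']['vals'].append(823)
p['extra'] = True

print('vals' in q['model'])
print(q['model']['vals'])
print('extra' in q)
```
True
[143, 117, 203, 823]
False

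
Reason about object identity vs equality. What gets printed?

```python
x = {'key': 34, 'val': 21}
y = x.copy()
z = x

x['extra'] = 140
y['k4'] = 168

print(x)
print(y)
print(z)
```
{'key': 34, 'val': 21, 'extra': 140}
{'key': 34, 'val': 21, 'k4': 168}
{'key': 34, 'val': 21, 'extra': 140}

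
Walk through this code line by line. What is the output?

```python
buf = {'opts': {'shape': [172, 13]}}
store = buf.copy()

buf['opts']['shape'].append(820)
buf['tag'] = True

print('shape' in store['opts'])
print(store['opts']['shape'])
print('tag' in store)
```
True
[172, 13, 820]
False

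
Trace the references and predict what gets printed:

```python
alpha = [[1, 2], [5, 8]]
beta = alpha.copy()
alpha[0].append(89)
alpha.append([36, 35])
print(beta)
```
[[1, 2, 89], [5, 8]]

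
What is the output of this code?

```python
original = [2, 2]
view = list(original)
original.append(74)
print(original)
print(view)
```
[2, 2, 74]
[2, 2]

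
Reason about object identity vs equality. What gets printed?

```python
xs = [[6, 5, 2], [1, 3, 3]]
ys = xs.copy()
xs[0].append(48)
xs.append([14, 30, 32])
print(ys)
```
[[6, 5, 2, 48], [1, 3, 3]]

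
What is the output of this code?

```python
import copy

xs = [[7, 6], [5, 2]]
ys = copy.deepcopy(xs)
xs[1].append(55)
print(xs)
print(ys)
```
[[7, 6], [5, 2, 55]]
[[7, 6], [5, 2]]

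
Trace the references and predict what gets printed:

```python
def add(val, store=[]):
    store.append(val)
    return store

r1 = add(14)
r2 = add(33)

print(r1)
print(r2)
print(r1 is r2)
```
[14, 33]
[14, 33]
True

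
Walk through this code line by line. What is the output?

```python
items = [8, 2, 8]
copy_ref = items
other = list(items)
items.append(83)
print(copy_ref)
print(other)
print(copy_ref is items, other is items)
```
[8, 2, 8, 83]
[8, 2, 8]
True False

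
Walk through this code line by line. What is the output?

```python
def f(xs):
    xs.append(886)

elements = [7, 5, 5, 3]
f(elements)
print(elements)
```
[7, 5, 5, 3, 886]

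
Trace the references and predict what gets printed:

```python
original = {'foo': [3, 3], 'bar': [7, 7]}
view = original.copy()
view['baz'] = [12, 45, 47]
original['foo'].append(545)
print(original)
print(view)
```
{'foo': [3, 3, 545], 'bar': [7, 7]}
{'foo': [3, 3, 545], 'bar': [7, 7], 'baz': [12, 45, 47]}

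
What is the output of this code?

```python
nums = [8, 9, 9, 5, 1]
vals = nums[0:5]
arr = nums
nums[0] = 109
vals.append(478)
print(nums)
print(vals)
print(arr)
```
[109, 9, 9, 5, 1]
[8, 9, 9, 5, 1, 478]
[109, 9, 9, 5, 1]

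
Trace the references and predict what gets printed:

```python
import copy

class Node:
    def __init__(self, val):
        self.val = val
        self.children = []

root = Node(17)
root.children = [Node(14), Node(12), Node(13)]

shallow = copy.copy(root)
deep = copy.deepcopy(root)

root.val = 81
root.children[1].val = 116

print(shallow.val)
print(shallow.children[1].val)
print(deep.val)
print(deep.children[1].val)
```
17
116
17
12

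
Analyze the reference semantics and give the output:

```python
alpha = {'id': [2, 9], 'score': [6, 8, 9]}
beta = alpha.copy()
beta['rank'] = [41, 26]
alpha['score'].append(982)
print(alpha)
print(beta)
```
{'id': [2, 9], 'score': [6, 8, 9, 982]}
{'id': [2, 9], 'score': [6, 8, 9, 982], 'rank': [41, 26]}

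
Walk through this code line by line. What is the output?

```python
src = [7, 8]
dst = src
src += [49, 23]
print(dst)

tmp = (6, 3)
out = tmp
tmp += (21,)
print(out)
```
[7, 8, 49, 23]
(6, 3)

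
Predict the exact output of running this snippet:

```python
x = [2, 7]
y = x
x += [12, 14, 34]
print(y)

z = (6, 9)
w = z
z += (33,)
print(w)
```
[2, 7, 12, 14, 34]
(6, 9)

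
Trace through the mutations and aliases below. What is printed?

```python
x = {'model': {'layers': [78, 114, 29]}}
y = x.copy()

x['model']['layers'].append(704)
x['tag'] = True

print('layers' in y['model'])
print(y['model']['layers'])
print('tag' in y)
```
True
[78, 114, 29, 704]
False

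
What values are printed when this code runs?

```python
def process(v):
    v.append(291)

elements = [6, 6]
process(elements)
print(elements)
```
[6, 6, 291]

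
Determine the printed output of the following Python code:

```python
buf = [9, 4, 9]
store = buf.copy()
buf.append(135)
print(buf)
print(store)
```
[9, 4, 9, 135]
[9, 4, 9]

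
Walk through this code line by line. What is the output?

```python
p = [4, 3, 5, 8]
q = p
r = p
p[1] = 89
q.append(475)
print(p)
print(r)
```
[4, 89, 5, 8, 475]
[4, 89, 5, 8, 475]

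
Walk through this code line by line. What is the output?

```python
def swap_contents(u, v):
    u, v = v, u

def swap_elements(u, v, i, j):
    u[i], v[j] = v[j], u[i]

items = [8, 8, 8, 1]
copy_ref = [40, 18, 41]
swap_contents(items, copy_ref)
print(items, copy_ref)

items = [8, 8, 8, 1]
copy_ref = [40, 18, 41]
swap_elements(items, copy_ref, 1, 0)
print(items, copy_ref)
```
[8, 8, 8, 1] [40, 18, 41]
[8, 40, 8, 1] [8, 18, 41]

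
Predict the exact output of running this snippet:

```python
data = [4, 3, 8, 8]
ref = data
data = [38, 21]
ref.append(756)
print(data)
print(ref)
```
[38, 21]
[4, 3, 8, 8, 756]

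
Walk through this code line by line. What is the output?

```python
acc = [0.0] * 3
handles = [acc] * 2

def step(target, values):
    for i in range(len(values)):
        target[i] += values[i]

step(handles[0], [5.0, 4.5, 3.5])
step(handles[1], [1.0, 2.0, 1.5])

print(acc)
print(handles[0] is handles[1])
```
[6.0, 6.5, 5.0]
True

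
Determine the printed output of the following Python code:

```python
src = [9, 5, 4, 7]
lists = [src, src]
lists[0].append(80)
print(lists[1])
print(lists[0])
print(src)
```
[9, 5, 4, 7, 80]
[9, 5, 4, 7, 80]
[9, 5, 4, 7, 80]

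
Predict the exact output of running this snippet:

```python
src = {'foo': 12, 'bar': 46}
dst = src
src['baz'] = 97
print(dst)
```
{'foo': 12, 'bar': 46, 'baz': 97}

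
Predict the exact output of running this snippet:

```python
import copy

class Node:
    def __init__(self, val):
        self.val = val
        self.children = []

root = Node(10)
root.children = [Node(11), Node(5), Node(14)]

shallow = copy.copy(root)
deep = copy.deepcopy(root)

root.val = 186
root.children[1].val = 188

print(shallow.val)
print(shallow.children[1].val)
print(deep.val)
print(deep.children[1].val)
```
10
188
10
5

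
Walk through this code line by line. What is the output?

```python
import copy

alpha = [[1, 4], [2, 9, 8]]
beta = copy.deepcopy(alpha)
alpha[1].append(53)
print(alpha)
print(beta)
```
[[1, 4], [2, 9, 8, 53]]
[[1, 4], [2, 9, 8]]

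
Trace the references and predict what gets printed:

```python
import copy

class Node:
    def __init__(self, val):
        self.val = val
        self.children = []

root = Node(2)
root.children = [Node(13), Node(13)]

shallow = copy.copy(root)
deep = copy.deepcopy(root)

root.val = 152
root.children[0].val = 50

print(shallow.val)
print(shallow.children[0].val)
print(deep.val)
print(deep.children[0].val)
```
2
50
2
13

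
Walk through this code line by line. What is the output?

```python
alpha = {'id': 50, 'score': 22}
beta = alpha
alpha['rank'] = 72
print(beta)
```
{'id': 50, 'score': 22, 'rank': 72}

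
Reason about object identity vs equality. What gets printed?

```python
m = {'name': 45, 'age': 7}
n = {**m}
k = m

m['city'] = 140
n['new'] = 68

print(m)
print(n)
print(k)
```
{'name': 45, 'age': 7, 'city': 140}
{'name': 45, 'age': 7, 'new': 68}
{'name': 45, 'age': 7, 'city': 140}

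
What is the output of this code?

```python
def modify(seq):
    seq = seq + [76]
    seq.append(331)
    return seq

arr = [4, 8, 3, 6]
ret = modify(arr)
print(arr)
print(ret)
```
[4, 8, 3, 6]
[4, 8, 3, 6, 76, 331]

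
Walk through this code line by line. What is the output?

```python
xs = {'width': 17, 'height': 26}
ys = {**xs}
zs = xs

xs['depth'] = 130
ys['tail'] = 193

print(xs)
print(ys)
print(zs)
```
{'width': 17, 'height': 26, 'depth': 130}
{'width': 17, 'height': 26, 'tail': 193}
{'width': 17, 'height': 26, 'depth': 130}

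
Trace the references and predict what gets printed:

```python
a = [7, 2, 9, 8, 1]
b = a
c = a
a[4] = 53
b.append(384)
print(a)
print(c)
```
[7, 2, 9, 8, 53, 384]
[7, 2, 9, 8, 53, 384]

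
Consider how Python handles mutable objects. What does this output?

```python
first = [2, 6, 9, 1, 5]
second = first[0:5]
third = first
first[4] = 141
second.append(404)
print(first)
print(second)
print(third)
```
[2, 6, 9, 1, 141]
[2, 6, 9, 1, 5, 404]
[2, 6, 9, 1, 141]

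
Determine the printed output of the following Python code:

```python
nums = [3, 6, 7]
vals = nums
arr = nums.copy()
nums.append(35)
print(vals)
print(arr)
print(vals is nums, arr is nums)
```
[3, 6, 7, 35]
[3, 6, 7]
True False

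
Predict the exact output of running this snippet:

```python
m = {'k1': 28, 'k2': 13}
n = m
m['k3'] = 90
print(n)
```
{'k1': 28, 'k2': 13, 'k3': 90}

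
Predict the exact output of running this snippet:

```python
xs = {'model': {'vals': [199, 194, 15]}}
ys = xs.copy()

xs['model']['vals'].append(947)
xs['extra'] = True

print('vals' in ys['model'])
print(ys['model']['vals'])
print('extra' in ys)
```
True
[199, 194, 15, 947]
False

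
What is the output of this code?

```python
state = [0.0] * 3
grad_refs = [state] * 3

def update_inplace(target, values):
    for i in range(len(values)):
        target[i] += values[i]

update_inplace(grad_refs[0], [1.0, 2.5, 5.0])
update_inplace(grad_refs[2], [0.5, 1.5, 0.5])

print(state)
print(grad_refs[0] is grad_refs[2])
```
[1.5, 4.0, 5.5]
True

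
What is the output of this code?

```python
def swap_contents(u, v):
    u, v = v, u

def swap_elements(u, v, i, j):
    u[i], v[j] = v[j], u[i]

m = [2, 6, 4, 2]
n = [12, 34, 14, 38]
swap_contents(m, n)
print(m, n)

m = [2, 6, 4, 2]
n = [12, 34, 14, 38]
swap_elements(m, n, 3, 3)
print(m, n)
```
[2, 6, 4, 2] [12, 34, 14, 38]
[2, 6, 4, 38] [12, 34, 14, 2]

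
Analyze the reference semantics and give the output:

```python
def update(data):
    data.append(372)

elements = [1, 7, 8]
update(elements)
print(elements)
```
[1, 7, 8, 372]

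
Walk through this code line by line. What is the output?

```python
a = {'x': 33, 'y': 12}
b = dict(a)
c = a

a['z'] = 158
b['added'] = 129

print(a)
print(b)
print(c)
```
{'x': 33, 'y': 12, 'z': 158}
{'x': 33, 'y': 12, 'added': 129}
{'x': 33, 'y': 12, 'z': 158}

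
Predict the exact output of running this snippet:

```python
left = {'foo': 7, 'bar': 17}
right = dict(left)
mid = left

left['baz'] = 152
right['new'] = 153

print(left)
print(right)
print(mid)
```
{'foo': 7, 'bar': 17, 'baz': 152}
{'foo': 7, 'bar': 17, 'new': 153}
{'foo': 7, 'bar': 17, 'baz': 152}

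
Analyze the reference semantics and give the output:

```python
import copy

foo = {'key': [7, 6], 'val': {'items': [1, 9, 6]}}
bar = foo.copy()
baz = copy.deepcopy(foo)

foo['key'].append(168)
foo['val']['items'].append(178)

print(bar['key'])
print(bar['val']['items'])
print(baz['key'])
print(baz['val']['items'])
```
[7, 6, 168]
[1, 9, 6, 178]
[7, 6]
[1, 9, 6]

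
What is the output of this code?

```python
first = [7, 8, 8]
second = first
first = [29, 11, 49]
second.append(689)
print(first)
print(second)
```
[29, 11, 49]
[7, 8, 8, 689]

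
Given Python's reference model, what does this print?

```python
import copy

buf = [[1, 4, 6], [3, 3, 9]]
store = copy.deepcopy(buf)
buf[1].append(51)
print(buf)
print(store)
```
[[1, 4, 6], [3, 3, 9, 51]]
[[1, 4, 6], [3, 3, 9]]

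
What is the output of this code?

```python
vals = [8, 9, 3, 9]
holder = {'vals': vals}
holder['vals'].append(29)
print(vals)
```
[8, 9, 3, 9, 29]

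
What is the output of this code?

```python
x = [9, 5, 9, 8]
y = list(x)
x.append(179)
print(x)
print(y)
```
[9, 5, 9, 8, 179]
[9, 5, 9, 8]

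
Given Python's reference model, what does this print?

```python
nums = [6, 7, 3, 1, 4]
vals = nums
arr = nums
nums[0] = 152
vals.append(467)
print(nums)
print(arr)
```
[152, 7, 3, 1, 4, 467]
[152, 7, 3, 1, 4, 467]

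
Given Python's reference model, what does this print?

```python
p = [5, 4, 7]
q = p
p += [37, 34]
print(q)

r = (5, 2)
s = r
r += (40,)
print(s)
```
[5, 4, 7, 37, 34]
(5, 2)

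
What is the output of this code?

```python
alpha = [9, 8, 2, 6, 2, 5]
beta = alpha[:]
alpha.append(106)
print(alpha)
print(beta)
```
[9, 8, 2, 6, 2, 5, 106]
[9, 8, 2, 6, 2, 5]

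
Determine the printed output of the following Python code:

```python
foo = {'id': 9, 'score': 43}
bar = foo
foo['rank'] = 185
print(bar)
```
{'id': 9, 'score': 43, 'rank': 185}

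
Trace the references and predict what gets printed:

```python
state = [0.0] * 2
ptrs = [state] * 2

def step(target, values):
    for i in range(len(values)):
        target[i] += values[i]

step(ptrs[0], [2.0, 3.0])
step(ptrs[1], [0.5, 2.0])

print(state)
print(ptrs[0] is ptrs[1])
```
[2.5, 5.0]
True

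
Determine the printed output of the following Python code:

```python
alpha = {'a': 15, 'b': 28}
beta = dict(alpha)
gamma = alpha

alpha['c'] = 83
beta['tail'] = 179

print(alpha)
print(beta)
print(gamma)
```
{'a': 15, 'b': 28, 'c': 83}
{'a': 15, 'b': 28, 'tail': 179}
{'a': 15, 'b': 28, 'c': 83}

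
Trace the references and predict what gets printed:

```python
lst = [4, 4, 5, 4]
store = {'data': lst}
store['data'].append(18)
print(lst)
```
[4, 4, 5, 4, 18]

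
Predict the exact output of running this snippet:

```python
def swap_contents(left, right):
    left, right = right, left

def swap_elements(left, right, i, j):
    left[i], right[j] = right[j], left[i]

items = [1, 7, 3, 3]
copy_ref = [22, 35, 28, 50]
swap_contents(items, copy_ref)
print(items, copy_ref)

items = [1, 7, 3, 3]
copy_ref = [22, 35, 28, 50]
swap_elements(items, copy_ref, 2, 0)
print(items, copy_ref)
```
[1, 7, 3, 3] [22, 35, 28, 50]
[1, 7, 22, 3] [3, 35, 28, 50]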